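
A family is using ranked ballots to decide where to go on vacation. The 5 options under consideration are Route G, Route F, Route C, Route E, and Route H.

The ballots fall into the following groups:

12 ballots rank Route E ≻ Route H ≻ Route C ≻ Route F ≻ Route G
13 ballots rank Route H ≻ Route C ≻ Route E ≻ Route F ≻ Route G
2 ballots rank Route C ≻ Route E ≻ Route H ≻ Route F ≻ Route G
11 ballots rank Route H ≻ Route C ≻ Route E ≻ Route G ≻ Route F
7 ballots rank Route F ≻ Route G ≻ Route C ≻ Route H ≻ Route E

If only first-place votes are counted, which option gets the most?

First-place vote totals:
  Route G: 0
  Route F: 7
  Route C: 2
  Route E: 12
  Route H: 24
Route H has the most first-place votes.

Route H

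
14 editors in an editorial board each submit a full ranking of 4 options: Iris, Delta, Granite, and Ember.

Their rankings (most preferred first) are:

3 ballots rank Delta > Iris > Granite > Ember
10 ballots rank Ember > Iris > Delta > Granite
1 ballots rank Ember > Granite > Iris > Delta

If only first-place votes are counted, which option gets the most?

Ember

First-place vote totals:
  Iris: 0
  Delta: 3
  Granite: 0
  Ember: 11
Ember has the most first-place votes.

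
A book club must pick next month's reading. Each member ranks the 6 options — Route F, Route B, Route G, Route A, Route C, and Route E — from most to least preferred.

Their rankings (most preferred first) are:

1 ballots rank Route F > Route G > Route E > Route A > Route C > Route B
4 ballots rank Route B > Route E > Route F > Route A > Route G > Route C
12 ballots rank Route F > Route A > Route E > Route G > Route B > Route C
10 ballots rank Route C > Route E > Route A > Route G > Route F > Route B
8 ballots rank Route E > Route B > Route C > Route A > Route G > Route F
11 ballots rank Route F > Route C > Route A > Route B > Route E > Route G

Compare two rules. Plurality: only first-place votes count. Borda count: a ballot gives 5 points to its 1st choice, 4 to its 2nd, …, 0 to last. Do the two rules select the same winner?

No

Plurality first-place counts: Route F 24, Route B 4, Route G 0, Route A 0, Route C 10, Route E 8 → Route F.
Borda totals: Route F 142, Route B 86, Route G 60, Route A 137, Route C 119, Route E 146 → Route E.
The two rules disagree: plurality picks Route F, Borda picks Route E.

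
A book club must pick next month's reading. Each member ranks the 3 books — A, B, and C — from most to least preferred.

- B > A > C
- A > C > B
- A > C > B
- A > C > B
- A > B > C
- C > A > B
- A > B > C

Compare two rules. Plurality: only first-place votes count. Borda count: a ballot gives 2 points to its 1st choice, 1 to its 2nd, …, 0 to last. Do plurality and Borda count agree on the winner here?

Yes

Plurality first-place counts: A 5, B 1, C 1 → A.
Borda totals: A 12, B 4, C 5 → A.
The two rules agree on A.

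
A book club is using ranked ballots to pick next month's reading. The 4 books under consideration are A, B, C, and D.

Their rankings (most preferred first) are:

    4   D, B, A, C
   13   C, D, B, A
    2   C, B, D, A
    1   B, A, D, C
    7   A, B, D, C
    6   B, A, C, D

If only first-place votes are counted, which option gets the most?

First-place vote totals:
  A: 7
  B: 7
  C: 15
  D: 4
C has the most first-place votes.

C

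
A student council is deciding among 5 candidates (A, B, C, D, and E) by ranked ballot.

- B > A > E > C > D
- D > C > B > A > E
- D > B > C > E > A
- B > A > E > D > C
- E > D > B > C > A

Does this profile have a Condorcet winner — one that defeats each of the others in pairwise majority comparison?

No

Head-to-head results (5 voters total):
A vs B: B wins 5–0.
A vs C: C wins 3–2.
A vs D: D wins 3–2.
A vs E: A wins 3–2.
B vs C: B wins 4–1.
B vs D: D wins 3–2.
B vs E: B wins 4–1.
C vs D: D wins 4–1.
C vs E: E wins 3–2.
D vs E: E wins 3–2.
No candidate beats all others: A beats E beats C beats A, a majority cycle.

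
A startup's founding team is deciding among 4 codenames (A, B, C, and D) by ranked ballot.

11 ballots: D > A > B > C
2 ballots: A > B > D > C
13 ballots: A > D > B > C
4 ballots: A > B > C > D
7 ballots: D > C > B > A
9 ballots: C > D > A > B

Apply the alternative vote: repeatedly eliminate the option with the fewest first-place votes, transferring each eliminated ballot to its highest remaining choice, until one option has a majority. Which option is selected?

Round 1: A 19, D 18, C 9, B 0. B has the fewest and is eliminated.
Round 2: A 19, D 18, C 9. C has the fewest and is eliminated.
Round 3: D 27, A 19. D has a majority.

D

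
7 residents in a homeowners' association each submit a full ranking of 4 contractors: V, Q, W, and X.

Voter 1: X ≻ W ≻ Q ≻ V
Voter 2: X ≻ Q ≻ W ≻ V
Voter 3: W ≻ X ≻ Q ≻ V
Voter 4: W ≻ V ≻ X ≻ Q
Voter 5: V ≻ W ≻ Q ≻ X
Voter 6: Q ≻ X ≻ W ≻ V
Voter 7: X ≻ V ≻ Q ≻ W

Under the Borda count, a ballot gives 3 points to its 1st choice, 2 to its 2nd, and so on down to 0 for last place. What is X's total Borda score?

14

Borda scores:
  V: 0 + 0 + 0 + 2 + 3 + 0 + 2 = 7
  Q: 1 + 2 + 1 + 0 + 1 + 3 + 1 = 9
  W: 2 + 1 + 3 + 3 + 2 + 1 + 0 = 12
  X: 3 + 3 + 2 + 1 + 0 + 2 + 3 = 14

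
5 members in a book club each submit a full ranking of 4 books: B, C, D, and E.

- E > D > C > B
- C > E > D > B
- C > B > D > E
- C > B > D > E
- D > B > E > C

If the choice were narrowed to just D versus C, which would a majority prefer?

C

Ballots ranking D above C: 2.
Ballots ranking C above D: 3.
C wins the head-to-head, 3–2.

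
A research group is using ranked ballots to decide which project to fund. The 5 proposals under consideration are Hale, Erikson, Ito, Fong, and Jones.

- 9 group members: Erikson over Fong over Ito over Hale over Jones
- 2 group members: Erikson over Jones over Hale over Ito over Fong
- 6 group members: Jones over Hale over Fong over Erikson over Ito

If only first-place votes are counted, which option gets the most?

First-place vote totals:
  Hale: 0
  Erikson: 11
  Ito: 0
  Fong: 0
  Jones: 6
Erikson has the most first-place votes.

Erikson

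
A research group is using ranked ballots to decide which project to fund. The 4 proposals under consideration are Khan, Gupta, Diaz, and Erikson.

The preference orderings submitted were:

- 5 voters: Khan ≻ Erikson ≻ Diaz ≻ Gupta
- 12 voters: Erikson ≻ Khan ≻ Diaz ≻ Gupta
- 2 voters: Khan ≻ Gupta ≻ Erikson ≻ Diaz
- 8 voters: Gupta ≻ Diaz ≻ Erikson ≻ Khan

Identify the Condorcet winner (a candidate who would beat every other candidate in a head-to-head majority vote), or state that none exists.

Head-to-head results (27 voters total):
Khan vs Gupta: Khan wins 19–8.
Khan vs Diaz: Khan wins 19–8.
Khan vs Erikson: Erikson wins 20–7.
Gupta vs Diaz: Diaz wins 17–10.
Gupta vs Erikson: Erikson wins 17–10.
Diaz vs Erikson: Erikson wins 19–8.
Erikson beats each rival — Khan (20–7), Gupta (17–10), Diaz (19–8) — so Erikson is the Condorcet winner.

Erikson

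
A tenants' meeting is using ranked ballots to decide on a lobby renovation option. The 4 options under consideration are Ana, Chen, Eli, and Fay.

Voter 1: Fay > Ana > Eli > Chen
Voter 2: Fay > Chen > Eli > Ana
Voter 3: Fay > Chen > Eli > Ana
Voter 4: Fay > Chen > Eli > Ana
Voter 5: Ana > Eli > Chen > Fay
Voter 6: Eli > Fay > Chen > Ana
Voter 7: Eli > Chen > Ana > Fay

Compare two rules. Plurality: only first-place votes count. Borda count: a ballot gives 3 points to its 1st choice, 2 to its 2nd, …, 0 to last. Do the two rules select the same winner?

Plurality first-place counts: Ana 1, Chen 0, Eli 2, Fay 4 → Fay.
Borda totals: Ana 6, Chen 10, Eli 12, Fay 14 → Fay.
The two rules agree on Fay.

Yes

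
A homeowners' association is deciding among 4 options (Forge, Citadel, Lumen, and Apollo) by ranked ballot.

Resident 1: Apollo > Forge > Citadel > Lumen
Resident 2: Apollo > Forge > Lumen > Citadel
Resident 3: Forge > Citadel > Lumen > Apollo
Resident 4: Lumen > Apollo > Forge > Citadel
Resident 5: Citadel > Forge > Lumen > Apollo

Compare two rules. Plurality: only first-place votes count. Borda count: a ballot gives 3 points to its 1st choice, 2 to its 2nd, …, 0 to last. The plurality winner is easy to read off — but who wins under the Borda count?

Plurality first-place counts: Forge 1, Citadel 1, Lumen 1, Apollo 2 → Apollo.
Borda totals: Forge 10, Citadel 6, Lumen 6, Apollo 8 → Forge.

Forge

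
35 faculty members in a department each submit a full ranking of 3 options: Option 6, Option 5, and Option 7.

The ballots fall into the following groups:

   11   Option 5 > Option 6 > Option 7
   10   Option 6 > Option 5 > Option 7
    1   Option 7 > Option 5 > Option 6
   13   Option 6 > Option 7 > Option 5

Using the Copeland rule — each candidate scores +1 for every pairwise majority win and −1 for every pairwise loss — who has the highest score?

Pairwise results:
  Option 6 vs Option 5: Option 6 wins 23–12.
  Option 6 vs Option 7: Option 6 wins 34–1.
  Option 5 vs Option 7: Option 5 wins 21–14.
Copeland scores (wins − losses):
  Option 6: 2 − 0 = 2
  Option 5: 1 − 1 = 0
  Option 7: 0 − 2 = -2
Option 6 has the best Copeland score.

Option 6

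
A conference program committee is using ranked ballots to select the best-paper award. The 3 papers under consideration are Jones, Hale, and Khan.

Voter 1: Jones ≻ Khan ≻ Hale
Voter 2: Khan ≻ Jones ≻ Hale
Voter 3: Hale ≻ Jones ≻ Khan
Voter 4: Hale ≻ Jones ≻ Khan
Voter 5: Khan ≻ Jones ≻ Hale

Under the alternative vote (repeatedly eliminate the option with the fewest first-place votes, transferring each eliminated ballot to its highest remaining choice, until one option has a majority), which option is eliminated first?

Round 1: Hale 2, Khan 2, Jones 1. Jones has the fewest and is eliminated.
Round 2: Khan 3, Hale 2. Khan has a majority.

Jones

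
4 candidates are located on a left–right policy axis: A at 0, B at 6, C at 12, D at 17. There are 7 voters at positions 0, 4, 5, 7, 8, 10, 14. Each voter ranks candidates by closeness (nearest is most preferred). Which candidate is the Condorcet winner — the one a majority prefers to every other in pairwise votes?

With single-peaked preferences on a line, the Condorcet winner is the candidate closest to the median voter.
The median voter (position 7) is closest to B at 6.
Check: B vs D — voters closer to B: 6 of 7.

B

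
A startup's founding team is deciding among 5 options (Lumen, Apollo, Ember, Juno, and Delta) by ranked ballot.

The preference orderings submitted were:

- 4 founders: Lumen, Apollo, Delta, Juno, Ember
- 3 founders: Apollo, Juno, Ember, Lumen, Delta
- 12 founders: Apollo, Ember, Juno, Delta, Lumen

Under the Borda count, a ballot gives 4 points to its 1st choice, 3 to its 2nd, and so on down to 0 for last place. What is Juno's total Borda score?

37

Borda scores:
  Lumen: 4·4 + 3·1 + 12·0 = 19
  Apollo: 4·3 + 3·4 + 12·4 = 72
  Ember: 4·0 + 3·2 + 12·3 = 42
  Juno: 4·1 + 3·3 + 12·2 = 37
  Delta: 4·2 + 3·0 + 12·1 = 20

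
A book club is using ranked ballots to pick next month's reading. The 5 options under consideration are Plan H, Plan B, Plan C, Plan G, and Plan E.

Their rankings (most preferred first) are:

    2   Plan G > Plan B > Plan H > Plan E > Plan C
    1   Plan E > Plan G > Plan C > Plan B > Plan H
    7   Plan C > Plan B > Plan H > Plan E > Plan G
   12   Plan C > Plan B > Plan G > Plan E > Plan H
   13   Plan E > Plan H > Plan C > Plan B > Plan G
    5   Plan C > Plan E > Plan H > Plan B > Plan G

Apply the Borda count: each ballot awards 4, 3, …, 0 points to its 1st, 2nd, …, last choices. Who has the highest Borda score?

Borda scores:
  Plan H: 2·2 + 0 + 7·2 + 12·0 + 13·3 + 5·2 = 67
  Plan B: 2·3 + 1 + 7·3 + 12·3 + 13·1 + 5·1 = 82
  Plan C: 2·0 + 2 + 7·4 + 12·4 + 13·2 + 5·4 = 124
  Plan G: 2·4 + 3 + 7·0 + 12·2 + 13·0 + 5·0 = 35
  Plan E: 2·1 + 4 + 7·1 + 12·1 + 13·4 + 5·3 = 92
Plan C has the highest total.

Plan C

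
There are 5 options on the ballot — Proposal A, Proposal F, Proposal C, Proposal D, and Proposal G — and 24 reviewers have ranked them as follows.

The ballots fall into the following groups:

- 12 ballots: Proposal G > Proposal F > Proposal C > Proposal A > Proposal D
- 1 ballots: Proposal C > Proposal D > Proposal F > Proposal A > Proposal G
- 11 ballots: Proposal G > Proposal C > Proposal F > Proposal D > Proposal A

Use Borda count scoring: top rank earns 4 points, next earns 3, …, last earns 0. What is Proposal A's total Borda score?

13

Borda scores:
  Proposal A: 12·1 + 1 + 11·0 = 13
  Proposal F: 12·3 + 2 + 11·2 = 60
  Proposal C: 12·2 + 4 + 11·3 = 61
  Proposal D: 12·0 + 3 + 11·1 = 14
  Proposal G: 12·4 + 0 + 11·4 = 92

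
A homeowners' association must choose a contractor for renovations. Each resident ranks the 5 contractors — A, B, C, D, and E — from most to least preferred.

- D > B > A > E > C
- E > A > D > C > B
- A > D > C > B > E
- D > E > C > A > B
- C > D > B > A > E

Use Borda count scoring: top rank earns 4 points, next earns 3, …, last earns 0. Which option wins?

Borda scores:
  A: 2 + 3 + 4 + 1 + 1 = 11
  B: 3 + 0 + 1 + 0 + 2 = 6
  C: 0 + 1 + 2 + 2 + 4 = 9
  D: 4 + 2 + 3 + 4 + 3 = 16
  E: 1 + 4 + 0 + 3 + 0 = 8
D has the highest total.

D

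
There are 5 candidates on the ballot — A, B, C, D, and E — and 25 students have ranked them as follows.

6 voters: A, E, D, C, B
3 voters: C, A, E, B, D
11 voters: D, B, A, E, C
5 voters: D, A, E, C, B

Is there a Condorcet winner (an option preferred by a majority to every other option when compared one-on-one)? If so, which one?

D

Head-to-head results (25 voters total):
A vs B: A wins 14–11.
A vs C: A wins 22–3.
A vs D: D wins 16–9.
A vs E: A wins 25–0.
B vs C: C wins 14–11.
B vs D: D wins 22–3.
B vs E: E wins 14–11.
C vs D: D wins 22–3.
C vs E: E wins 22–3.
D vs E: D wins 16–9.
D beats each rival — A (16–9), B (22–3), C (22–3), E (16–9) — so D is the Condorcet winner.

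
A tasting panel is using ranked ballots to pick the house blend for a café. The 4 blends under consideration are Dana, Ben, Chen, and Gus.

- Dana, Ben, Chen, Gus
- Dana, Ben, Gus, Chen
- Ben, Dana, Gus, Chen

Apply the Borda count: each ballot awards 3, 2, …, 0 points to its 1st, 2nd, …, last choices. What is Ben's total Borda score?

Borda scores:
  Dana: 3 + 3 + 2 = 8
  Ben: 2 + 2 + 3 = 7
  Chen: 1 + 0 + 0 = 1
  Gus: 0 + 1 + 1 = 2

7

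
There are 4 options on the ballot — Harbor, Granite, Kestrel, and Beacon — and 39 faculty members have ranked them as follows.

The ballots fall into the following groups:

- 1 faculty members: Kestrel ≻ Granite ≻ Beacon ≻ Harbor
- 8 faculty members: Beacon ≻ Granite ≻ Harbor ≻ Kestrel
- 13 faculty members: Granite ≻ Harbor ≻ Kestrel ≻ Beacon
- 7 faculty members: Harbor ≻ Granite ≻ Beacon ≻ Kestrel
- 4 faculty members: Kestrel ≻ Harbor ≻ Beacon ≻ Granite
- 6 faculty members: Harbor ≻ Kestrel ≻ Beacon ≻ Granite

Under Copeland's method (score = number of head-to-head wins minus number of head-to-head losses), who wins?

Pairwise results:
  Harbor vs Granite: Granite wins 22–17.
  Harbor vs Kestrel: Harbor wins 34–5.
  Harbor vs Beacon: Harbor wins 30–9.
  Granite vs Kestrel: Granite wins 28–11.
  Granite vs Beacon: Granite wins 21–18.
  Kestrel vs Beacon: Kestrel wins 24–15.
Copeland scores (wins − losses):
  Harbor: 2 − 1 = 1
  Granite: 3 − 0 = 3
  Kestrel: 1 − 2 = -1
  Beacon: 0 − 3 = -3
Granite has the best Copeland score.

Granite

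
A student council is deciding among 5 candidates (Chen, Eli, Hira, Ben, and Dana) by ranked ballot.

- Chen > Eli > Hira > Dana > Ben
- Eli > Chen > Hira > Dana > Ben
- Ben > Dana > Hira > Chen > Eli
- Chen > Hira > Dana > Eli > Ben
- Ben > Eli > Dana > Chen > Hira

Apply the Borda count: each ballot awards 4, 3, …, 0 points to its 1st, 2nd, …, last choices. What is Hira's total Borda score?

9

Borda scores:
  Chen: 4 + 3 + 1 + 4 + 1 = 13
  Eli: 3 + 4 + 0 + 1 + 3 = 11
  Hira: 2 + 2 + 2 + 3 + 0 = 9
  Ben: 0 + 0 + 4 + 0 + 4 = 8
  Dana: 1 + 1 + 3 + 2 + 2 = 9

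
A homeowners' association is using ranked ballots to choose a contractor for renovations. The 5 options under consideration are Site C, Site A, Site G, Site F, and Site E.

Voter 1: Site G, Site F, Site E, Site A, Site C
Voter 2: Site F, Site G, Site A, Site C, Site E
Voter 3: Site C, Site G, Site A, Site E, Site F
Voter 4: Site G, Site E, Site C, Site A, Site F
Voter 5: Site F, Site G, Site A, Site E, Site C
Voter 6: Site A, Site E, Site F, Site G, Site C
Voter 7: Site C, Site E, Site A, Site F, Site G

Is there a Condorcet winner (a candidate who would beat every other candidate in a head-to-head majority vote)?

Head-to-head results (7 voters total):
Site C vs Site A: Site A wins 4–3.
Site C vs Site G: Site G wins 5–2.
Site C vs Site F: Site F wins 4–3.
Site C vs Site E: Site E wins 4–3.
Site A vs Site G: Site G wins 5–2.
Site A vs Site F: Site A wins 4–3.
Site A vs Site E: Site A wins 4–3.
Site G vs Site F: Site F wins 4–3.
Site G vs Site E: Site G wins 5–2.
Site F vs Site E: Site E wins 4–3.
No candidate beats all others: Site A beats Site F beats Site G beats Site A, a majority cycle.

No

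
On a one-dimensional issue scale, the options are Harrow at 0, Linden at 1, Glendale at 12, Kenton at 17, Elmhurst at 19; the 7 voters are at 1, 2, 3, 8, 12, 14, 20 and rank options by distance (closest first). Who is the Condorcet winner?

With single-peaked preferences on a line, the Condorcet winner is the candidate closest to the median voter.
The median voter (position 8) is closest to Glendale at 12.
Check: Glendale vs Kenton — voters closer to Glendale: 6 of 7.

Glendale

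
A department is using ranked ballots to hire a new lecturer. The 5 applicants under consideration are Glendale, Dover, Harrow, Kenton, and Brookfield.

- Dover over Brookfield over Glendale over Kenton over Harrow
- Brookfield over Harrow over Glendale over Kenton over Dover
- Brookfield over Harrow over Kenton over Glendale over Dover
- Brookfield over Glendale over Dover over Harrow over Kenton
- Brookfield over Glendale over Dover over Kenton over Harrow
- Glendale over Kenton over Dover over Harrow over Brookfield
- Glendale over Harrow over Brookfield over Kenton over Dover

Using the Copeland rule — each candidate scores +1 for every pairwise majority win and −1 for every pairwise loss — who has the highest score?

Pairwise results:
  Glendale vs Dover: Glendale wins 6–1.
  Glendale vs Harrow: Glendale wins 5–2.
  Glendale vs Kenton: Glendale wins 6–1.
  Glendale vs Brookfield: Brookfield wins 5–2.
  Dover vs Harrow: Dover wins 4–3.
  Dover vs Kenton: Kenton wins 4–3.
  Dover vs Brookfield: Brookfield wins 5–2.
  Harrow vs Kenton: Harrow wins 4–3.
  Harrow vs Brookfield: Brookfield wins 5–2.
  Kenton vs Brookfield: Brookfield wins 6–1.
Copeland scores (wins − losses):
  Glendale: 3 − 1 = 2
  Dover: 1 − 3 = -2
  Harrow: 1 − 3 = -2
  Kenton: 1 − 3 = -2
  Brookfield: 4 − 0 = 4
Brookfield has the best Copeland score.

Brookfield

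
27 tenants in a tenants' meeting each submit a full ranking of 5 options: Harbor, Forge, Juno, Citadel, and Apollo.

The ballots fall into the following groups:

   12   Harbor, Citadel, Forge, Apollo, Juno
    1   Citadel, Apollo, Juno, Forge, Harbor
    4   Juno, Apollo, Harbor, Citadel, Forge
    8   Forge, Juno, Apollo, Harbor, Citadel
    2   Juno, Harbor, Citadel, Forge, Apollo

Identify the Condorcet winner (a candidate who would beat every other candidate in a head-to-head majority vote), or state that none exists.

Head-to-head results (27 voters total):
Harbor vs Forge: Harbor wins 18–9.
Harbor vs Juno: Juno wins 15–12.
Harbor vs Citadel: Harbor wins 26–1.
Harbor vs Apollo: Harbor wins 14–13.
Forge vs Juno: Forge wins 20–7.
Forge vs Citadel: Citadel wins 19–8.
Forge vs Apollo: Forge wins 22–5.
Juno vs Citadel: Juno wins 14–13.
Juno vs Apollo: Juno wins 14–13.
Citadel vs Apollo: Citadel wins 15–12.
No candidate beats all others: Harbor beats Forge beats Juno beats Harbor, a majority cycle.

No Condorcet winner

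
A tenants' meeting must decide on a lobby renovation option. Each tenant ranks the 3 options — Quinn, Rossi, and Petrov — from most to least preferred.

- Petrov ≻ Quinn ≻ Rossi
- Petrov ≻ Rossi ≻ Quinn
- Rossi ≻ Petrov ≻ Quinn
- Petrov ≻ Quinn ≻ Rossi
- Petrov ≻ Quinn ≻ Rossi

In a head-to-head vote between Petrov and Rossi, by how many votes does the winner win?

3

Ballots ranking Petrov above Rossi: 4.
Ballots ranking Rossi above Petrov: 1.
Petrov wins 4–1, a margin of 3.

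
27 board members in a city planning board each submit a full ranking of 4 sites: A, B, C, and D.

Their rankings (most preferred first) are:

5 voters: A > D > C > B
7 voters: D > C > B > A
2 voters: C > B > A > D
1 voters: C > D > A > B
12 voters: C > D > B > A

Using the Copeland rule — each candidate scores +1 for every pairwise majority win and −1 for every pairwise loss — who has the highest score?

C

Pairwise results:
  A vs B: B wins 21–6.
  A vs C: C wins 22–5.
  A vs D: D wins 20–7.
  B vs C: C wins 27–0.
  B vs D: D wins 25–2.
  C vs D: C wins 15–12.
Copeland scores (wins − losses):
  A: 0 − 3 = -3
  B: 1 − 2 = -1
  C: 3 − 0 = 3
  D: 2 − 1 = 1
C has the best Copeland score.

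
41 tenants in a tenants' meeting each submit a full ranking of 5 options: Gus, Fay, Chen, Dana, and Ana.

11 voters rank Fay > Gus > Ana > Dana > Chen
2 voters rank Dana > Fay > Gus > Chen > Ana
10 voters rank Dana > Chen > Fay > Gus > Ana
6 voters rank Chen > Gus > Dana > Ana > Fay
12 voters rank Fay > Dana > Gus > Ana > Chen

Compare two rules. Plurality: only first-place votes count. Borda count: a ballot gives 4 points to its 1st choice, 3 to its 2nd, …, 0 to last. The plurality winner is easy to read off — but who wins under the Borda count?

Fay

Plurality first-place counts: Gus 0, Fay 23, Chen 6, Dana 12, Ana 0 → Fay.
Borda totals: Gus 89, Fay 118, Chen 56, Dana 107, Ana 40 → Fay.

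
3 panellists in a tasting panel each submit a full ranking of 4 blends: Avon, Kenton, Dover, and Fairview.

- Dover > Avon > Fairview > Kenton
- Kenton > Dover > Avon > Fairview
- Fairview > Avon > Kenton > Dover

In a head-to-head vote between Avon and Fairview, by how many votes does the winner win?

Ballots ranking Avon above Fairview: 2.
Ballots ranking Fairview above Avon: 1.
Avon wins 2–1, a margin of 1.

1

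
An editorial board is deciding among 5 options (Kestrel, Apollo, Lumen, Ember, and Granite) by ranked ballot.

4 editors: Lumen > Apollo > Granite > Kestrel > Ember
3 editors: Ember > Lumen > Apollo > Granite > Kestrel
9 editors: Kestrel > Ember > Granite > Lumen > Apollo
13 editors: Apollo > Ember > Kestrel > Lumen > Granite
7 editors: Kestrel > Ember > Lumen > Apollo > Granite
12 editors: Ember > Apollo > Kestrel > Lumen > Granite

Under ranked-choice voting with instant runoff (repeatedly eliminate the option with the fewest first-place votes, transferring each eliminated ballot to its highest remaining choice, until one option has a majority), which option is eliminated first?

Granite

Round 1: Kestrel 16, Ember 15, Apollo 13, Lumen 4, Granite 0. Granite has the fewest and is eliminated.
Round 2: Kestrel 16, Ember 15, Apollo 13, Lumen 4. Lumen has the fewest and is eliminated.
Round 3: Apollo 17, Kestrel 16, Ember 15. Ember has the fewest and is eliminated.
Round 4: Apollo 32, Kestrel 16. Apollo has a majority.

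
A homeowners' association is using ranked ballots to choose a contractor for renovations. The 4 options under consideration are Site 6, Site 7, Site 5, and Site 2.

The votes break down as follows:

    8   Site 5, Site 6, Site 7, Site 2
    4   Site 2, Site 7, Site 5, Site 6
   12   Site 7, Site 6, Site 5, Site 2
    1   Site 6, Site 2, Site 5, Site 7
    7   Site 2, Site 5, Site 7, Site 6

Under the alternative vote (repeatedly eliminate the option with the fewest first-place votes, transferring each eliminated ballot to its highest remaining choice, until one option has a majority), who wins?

Site 7

Round 1: Site 7 12, Site 2 11, Site 5 8, Site 6 1. Site 6 has the fewest and is eliminated.
Round 2: Site 7 12, Site 2 12, Site 5 8. Site 5 has the fewest and is eliminated.
Round 3: Site 7 20, Site 2 12. Site 7 has a majority.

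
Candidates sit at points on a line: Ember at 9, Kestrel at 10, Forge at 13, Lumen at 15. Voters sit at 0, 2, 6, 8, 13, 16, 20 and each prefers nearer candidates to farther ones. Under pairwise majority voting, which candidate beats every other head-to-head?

With single-peaked preferences on a line, the Condorcet winner is the candidate closest to the median voter.
The median voter (position 8) is closest to Ember at 9.
Check: Ember vs Forge — voters closer to Ember: 4 of 7.

Ember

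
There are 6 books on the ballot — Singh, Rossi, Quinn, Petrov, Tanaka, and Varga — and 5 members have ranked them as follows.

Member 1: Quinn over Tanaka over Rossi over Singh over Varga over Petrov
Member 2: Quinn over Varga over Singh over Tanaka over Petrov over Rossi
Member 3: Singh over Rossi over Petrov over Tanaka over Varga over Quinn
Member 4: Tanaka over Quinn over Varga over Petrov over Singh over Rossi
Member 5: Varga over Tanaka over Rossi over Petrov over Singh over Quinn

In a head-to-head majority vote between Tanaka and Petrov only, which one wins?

Tanaka

Ballots ranking Tanaka above Petrov: 4.
Ballots ranking Petrov above Tanaka: 1.
Tanaka wins the head-to-head, 4–1.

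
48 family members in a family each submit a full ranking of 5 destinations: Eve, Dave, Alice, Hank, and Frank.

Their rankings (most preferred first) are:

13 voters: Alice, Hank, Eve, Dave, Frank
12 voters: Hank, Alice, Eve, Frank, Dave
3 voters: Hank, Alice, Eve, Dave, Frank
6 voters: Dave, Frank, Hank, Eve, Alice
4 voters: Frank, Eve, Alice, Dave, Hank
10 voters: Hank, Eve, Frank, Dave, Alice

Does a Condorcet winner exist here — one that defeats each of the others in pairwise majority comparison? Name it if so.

Head-to-head results (48 voters total):
Eve vs Dave: Eve wins 42–6.
Eve vs Alice: Alice wins 28–20.
Eve vs Hank: Hank wins 44–4.
Eve vs Frank: Eve wins 38–10.
Dave vs Alice: Alice wins 32–16.
Dave vs Hank: Hank wins 38–10.
Dave vs Frank: Frank wins 26–22.
Alice vs Hank: Hank wins 31–17.
Alice vs Frank: Alice wins 28–20.
Hank vs Frank: Hank wins 38–10.
Hank beats each rival — Eve (44–4), Dave (38–10), Alice (31–17), Frank (38–10) — so Hank is the Condorcet winner.

Hank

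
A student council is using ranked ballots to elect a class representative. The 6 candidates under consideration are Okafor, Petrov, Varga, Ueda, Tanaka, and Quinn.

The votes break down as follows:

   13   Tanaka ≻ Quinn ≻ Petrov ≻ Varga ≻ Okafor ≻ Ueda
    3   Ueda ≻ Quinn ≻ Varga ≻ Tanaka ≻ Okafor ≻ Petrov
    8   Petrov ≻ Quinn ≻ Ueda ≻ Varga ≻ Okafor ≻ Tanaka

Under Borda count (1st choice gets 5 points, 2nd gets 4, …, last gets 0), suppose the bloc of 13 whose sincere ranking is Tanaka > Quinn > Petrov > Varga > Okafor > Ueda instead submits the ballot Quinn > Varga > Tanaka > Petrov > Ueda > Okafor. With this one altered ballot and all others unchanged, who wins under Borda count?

Quinn

Borda totals with the altered ballot: Okafor 11, Petrov 66, Varga 77, Ueda 52, Tanaka 45, Quinn 109.
The winner is unchanged: still Quinn.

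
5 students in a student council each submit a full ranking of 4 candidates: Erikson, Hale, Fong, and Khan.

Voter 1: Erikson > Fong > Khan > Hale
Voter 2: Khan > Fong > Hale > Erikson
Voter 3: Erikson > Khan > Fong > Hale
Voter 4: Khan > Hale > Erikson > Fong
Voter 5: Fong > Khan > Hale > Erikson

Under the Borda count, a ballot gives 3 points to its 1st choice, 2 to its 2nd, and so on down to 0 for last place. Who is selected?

Khan

Borda scores:
  Erikson: 3 + 0 + 3 + 1 + 0 = 7
  Hale: 0 + 1 + 0 + 2 + 1 = 4
  Fong: 2 + 2 + 1 + 0 + 3 = 8
  Khan: 1 + 3 + 2 + 3 + 2 = 11
Khan has the highest total.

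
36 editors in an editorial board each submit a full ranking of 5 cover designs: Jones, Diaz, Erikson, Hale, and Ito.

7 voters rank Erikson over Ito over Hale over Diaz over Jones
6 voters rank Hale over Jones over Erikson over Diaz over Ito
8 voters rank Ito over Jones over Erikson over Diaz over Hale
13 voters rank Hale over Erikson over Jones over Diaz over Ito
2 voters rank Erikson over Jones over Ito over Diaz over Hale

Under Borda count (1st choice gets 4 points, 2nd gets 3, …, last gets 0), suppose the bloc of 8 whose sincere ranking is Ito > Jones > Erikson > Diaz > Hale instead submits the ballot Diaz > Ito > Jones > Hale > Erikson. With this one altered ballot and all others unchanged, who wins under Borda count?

Borda totals with the altered ballot: Jones 66, Diaz 60, Erikson 87, Hale 98, Ito 49.
The switch changes the winner from Erikson to Hale.

Hale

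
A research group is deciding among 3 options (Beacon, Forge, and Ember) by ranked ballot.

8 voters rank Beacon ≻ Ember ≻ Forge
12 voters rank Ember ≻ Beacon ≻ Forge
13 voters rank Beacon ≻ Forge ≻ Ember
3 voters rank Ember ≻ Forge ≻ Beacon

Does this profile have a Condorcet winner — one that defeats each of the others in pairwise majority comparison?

Yes

Head-to-head results (36 voters total):
Beacon vs Forge: Beacon wins 33–3.
Beacon vs Ember: Beacon wins 21–15.
Forge vs Ember: Ember wins 23–13.
Beacon beats each rival — Forge (33–3), Ember (21–15) — so Beacon is the Condorcet winner.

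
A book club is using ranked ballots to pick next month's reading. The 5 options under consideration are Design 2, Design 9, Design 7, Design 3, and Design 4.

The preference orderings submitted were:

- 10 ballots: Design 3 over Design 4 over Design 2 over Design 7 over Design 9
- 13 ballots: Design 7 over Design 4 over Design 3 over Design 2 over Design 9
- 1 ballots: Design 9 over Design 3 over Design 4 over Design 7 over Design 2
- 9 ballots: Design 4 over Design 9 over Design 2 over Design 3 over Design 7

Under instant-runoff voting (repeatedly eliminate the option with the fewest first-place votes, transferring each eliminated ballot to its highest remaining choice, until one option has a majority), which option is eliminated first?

Round 1: Design 7 13, Design 3 10, Design 4 9, Design 9 1, Design 2 0. Design 2 has the fewest and is eliminated.
Round 2: Design 7 13, Design 3 10, Design 4 9, Design 9 1. Design 9 has the fewest and is eliminated.
Round 3: Design 7 13, Design 3 11, Design 4 9. Design 4 has the fewest and is eliminated.
Round 4: Design 3 20, Design 7 13. Design 3 has a majority.

Design 2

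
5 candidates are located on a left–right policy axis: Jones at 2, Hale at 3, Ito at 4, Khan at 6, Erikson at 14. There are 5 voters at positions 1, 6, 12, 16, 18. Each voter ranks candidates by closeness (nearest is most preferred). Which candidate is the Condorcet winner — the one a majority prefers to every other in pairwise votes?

Erikson

With single-peaked preferences on a line, the Condorcet winner is the candidate closest to the median voter.
The median voter (position 12) is closest to Erikson at 14.
Check: Erikson vs Jones — voters closer to Erikson: 3 of 5.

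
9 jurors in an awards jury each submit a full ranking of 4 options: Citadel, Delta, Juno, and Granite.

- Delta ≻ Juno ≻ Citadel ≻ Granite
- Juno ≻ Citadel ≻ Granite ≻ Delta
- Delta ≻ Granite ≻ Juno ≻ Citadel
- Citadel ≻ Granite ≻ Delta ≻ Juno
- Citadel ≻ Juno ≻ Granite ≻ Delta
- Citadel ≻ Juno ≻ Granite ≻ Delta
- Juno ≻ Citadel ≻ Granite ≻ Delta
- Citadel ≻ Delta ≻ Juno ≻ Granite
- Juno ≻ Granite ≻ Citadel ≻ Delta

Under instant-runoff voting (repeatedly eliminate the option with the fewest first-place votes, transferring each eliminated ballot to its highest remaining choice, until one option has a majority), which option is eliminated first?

Round 1: Citadel 4, Juno 3, Delta 2, Granite 0. Granite has the fewest and is eliminated.
Round 2: Citadel 4, Juno 3, Delta 2. Delta has the fewest and is eliminated.
Round 3: Juno 5, Citadel 4. Juno has a majority.

Granite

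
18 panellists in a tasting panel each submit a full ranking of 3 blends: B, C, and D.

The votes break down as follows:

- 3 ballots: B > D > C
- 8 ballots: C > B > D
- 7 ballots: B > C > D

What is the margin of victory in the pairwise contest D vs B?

18

Ballots ranking D above B: 0.
Ballots ranking B above D: 3+8+7 = 18.
B wins 18–0, a margin of 18.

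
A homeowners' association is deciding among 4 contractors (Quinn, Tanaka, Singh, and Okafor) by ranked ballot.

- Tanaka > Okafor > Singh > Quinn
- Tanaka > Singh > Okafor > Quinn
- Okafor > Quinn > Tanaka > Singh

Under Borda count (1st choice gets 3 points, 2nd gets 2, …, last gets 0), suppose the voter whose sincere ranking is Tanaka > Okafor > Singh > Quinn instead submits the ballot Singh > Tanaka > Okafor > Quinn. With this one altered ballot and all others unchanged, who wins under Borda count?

Borda totals with the altered ballot: Quinn 2, Tanaka 6, Singh 5, Okafor 5.
The winner is unchanged: still Tanaka.

Tanaka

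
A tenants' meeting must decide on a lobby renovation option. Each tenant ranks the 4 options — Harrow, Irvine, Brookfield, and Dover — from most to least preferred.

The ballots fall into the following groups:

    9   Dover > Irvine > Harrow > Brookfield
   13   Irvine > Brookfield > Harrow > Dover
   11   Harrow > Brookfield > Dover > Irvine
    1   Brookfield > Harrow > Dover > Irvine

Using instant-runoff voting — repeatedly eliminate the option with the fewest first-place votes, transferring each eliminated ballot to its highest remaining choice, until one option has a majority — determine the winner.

Irvine

Round 1: Irvine 13, Harrow 11, Dover 9, Brookfield 1. Brookfield has the fewest and is eliminated.
Round 2: Irvine 13, Harrow 12, Dover 9. Dover has the fewest and is eliminated.
Round 3: Irvine 22, Harrow 12. Irvine has a majority.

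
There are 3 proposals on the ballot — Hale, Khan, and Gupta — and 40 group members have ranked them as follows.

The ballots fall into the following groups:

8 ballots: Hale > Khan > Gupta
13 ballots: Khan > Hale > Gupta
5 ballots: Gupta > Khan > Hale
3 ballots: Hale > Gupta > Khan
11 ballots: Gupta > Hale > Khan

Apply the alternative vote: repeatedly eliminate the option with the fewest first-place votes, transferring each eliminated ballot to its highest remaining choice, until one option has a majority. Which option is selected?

Round 1: Gupta 16, Khan 13, Hale 11. Hale has the fewest and is eliminated.
Round 2: Khan 21, Gupta 19. Khan has a majority.

Khan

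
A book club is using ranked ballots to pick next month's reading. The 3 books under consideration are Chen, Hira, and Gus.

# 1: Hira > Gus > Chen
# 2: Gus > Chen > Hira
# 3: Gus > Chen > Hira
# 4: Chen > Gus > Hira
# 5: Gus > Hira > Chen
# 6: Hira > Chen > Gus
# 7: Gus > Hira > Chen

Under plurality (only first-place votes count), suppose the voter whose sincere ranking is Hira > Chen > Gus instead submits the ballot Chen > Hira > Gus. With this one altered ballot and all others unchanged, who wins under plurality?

First-place totals with the altered ballot: Chen 2, Hira 1, Gus 4.
The winner is unchanged: still Gus.

Gus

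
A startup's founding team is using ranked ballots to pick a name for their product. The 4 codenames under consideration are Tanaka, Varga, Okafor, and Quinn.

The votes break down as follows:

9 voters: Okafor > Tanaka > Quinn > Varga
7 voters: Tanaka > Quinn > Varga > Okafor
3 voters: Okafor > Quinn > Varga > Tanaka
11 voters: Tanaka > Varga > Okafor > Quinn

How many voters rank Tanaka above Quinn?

27

Ballots ranking Tanaka above Quinn: 9+7+11 = 27.
Ballots ranking Quinn above Tanaka: 3.
So 27 of 30 voters prefer Tanaka to Quinn.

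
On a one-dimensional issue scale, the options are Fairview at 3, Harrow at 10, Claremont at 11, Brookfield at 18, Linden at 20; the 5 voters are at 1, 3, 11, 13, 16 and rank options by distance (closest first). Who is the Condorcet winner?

Claremont

With single-peaked preferences on a line, the Condorcet winner is the candidate closest to the median voter.
The median voter (position 11) is closest to Claremont at 11.
Check: Claremont vs Brookfield — voters closer to Claremont: 4 of 5.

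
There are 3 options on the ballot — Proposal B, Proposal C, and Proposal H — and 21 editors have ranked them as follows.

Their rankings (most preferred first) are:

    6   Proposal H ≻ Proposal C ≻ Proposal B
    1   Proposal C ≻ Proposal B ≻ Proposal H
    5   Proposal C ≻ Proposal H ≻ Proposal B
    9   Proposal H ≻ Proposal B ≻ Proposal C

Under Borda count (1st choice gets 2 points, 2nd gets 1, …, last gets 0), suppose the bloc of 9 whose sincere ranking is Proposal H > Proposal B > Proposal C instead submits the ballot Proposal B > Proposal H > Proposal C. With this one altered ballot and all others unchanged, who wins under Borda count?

Borda totals with the altered ballot: Proposal B 19, Proposal C 18, Proposal H 26.
The winner is unchanged: still Proposal H.

Proposal H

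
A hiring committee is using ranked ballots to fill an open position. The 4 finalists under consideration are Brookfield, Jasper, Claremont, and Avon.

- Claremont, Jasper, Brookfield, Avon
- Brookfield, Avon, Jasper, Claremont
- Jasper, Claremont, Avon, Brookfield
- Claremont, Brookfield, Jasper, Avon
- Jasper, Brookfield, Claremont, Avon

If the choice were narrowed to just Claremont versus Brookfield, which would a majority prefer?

Ballots ranking Claremont above Brookfield: 3.
Ballots ranking Brookfield above Claremont: 2.
Claremont wins the head-to-head, 3–2.

Claremont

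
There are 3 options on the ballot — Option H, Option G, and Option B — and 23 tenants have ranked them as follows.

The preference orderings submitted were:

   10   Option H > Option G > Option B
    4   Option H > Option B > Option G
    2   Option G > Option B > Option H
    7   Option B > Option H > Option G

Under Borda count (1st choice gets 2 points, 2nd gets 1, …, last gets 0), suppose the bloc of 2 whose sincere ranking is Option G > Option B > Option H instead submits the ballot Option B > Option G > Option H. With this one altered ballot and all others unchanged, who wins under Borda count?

Borda totals with the altered ballot: Option H 35, Option G 12, Option B 22.
The winner is unchanged: still Option H.

Option H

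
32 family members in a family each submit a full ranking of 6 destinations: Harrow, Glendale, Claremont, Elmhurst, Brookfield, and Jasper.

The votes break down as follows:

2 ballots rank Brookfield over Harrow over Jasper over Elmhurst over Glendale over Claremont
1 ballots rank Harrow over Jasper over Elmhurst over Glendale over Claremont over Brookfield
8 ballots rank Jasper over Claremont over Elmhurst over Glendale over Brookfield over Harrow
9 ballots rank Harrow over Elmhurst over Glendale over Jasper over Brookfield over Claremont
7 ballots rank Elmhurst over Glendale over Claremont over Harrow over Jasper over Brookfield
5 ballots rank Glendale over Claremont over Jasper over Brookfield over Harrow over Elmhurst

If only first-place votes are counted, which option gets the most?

Harrow

First-place vote totals:
  Harrow: 10
  Glendale: 5
  Claremont: 0
  Elmhurst: 7
  Brookfield: 2
  Jasper: 8
Harrow has the most first-place votes.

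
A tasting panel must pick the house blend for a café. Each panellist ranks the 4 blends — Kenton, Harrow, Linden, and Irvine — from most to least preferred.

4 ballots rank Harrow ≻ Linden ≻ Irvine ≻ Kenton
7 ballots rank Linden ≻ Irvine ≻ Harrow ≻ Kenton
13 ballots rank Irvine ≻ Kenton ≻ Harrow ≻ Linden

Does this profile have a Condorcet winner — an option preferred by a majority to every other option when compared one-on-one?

Yes

Head-to-head results (24 voters total):
Kenton vs Harrow: Kenton wins 13–11.
Kenton vs Linden: Kenton wins 13–11.
Kenton vs Irvine: Irvine wins 24–0.
Harrow vs Linden: Harrow wins 17–7.
Harrow vs Irvine: Irvine wins 20–4.
Linden vs Irvine: Irvine wins 13–11.
Irvine beats each rival — Kenton (24–0), Harrow (20–4), Linden (13–11) — so Irvine is the Condorcet winner.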